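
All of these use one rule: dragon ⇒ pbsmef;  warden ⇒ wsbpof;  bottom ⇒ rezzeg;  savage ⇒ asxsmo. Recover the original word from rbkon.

brief

Treating letters as 0–25, the rule is x ↦ 25x + 18 (mod 26).
Reversing it on rbkon: r(17)→25·(17−18)≡1=b; b(1)→25·(1−18)≡17=r; k(10)→25·(10−18)≡8=i; o(14)→25·(14−18)≡4=e; n(13)→25·(13−18)≡5=f (all mod 26).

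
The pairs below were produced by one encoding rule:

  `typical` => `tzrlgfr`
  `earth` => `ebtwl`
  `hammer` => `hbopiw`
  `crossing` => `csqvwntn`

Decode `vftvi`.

The shift increases by 1 at each position, starting from +0: 0, 1, 2, ….
Undoing it on vftvi: v−0=v, f−1=e, t−2=r, v−3=s, i−4=e.

verse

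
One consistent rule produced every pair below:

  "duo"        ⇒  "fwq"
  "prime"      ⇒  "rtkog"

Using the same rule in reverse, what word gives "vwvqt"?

tutor

Each letter is shifted forward by 2 in the alphabet (a Caesar shift of +2).
Reversing it on vwvqt: v−2=t, w−2=u, v−2=t, q−2=o, t−2=r.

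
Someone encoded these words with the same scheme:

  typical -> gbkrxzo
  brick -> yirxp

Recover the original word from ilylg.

robot

Each pair mirrors across the alphabet (t↔g, y↔b, p↔k): positions sum to 25. Each letter is replaced by its mirror in the alphabet: a↔z, b↔y, c↔x, and so on (the Atbash cipher).
Undoing it on ilylg: i↔r, l↔o, y↔b, l↔o, g↔t.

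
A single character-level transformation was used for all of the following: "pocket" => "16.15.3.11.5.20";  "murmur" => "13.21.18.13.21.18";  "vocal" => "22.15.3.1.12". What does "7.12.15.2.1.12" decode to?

global

p is letter #16 and maps to 16: an offset of 0. Each letter is replaced by its alphabet position (a=1, b=2, …, z=26).
Reversing it on 7.12.15.2.1.12: 7=g, 12=l, 15=o, 2=b, 1=a, 12=l.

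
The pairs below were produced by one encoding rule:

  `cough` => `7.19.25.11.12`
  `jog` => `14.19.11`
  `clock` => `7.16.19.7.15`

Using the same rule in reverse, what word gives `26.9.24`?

vet

Each letter is replaced by its alphabet position (a=1..z=26) + 4.
Reversing it on 26.9.24: 26→(26−4)÷1=22=v, 9→(9−4)÷1=5=e, 24→(24−4)÷1=20=t.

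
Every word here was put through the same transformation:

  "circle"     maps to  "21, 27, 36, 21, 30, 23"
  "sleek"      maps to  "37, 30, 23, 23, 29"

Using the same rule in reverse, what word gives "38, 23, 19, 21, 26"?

teach

Letters become their 1-based position plus 18 (so a→19, b→20, …).
Reversing it on 38, 23, 19, 21, 26: 38→(38−18)÷1=20=t, 23→(23−18)÷1=5=e, 19→(19−18)÷1=1=a, 21→(21−18)÷1=3=c, 26→(26−18)÷1=8=h.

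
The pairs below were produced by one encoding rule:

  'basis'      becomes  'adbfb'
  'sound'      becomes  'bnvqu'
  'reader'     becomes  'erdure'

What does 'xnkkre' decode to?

copper

b(1)→a(0) and a(0)→d(3) fit y≡23x+3 (mod 26); the inverse of 23 mod 26 is 17. Each letter's alphabet position (a=0..z=25) is mapped through 23·x+3 mod 26 — an affine cipher.
Undoing it on xnkkre: x(23)→17·(23−3)≡2=c; n(13)→17·(13−3)≡14=o; k(10)→17·(10−3)≡15=p; k(10)→17·(10−3)≡15=p; r(17)→17·(17−3)≡4=e; e(4)→17·(4−3)≡17=r (all mod 26).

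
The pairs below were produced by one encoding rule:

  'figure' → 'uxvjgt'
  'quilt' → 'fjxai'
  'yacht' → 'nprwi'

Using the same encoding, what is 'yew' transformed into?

Compare letters: f→u is +15, i→x is +15, g→v is +15 — a constant shift. Every letter moves 15 places later in the alphabet, wrapping around z→a.
On yew: y+15=n, e+15=t, w+15=l.

ntl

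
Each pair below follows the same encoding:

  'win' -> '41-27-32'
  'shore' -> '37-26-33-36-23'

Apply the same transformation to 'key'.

29-23-43

w is letter #23 and maps to 41: an offset of 18. Letters become their 1-based position plus 18 (so a→19, b→20, …).
On key: k=11→29, e=5→23, y=25→43.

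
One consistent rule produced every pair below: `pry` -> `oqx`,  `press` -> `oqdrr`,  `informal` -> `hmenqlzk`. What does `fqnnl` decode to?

Compare letters: p→o is +25, r→q is +25, y→x is +25 — a constant shift. This is a Caesar cipher with shift 25.
Decoding fqnnl: f−25=g, q−25=r, n−25=o, n−25=o, l−25=m.

groom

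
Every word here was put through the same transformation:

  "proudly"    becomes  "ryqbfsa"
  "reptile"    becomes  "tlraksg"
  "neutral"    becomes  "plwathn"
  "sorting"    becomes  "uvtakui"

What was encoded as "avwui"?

The shifts repeat in a cycle of length 2: positions 0,1,… shift by +2, +7, then the pattern repeats.
Undoing it on avwui: a−2=y, v−7=o, w−2=u, u−7=n, i−2=g.

young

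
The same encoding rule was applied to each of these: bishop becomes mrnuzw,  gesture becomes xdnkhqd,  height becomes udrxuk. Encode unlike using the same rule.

b(1)→m(12) and i(8)→r(17) fit y≡23x+15 (mod 26); the inverse of 23 mod 26 is 17. This is an affine cipher: with a=0,…,z=25, each position x becomes (23x+15) mod 26.
On unlike: u(20)→23·20+15≡7=h; n(13)→23·13+15≡2=c; l(11)→23·11+15≡8=i; i(8)→23·8+15≡17=r; k(10)→23·10+15≡11=l; e(4)→23·4+15≡3=d (all mod 26).

hcirld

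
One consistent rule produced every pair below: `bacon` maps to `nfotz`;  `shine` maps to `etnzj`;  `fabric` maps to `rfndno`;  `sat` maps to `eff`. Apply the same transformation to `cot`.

Vowels shift forward by 5 and consonants shift forward by 12.
On cot: c(cons)+12=o, o(vowel)+5=t, t(cons)+12=f.

otf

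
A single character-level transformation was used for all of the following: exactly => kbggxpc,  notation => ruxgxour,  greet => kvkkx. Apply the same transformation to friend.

jvokrh

The shift depends on letter class: consonant x→b is +4, but vowel e→k is +6. Two shifts are in play — +6 for a/e/i/o/u, +4 for every other letter.
On friend: f(cons)+4=j, r(cons)+4=v, i(vowel)+6=o, e(vowel)+6=k, n(cons)+4=r, d(cons)+4=h.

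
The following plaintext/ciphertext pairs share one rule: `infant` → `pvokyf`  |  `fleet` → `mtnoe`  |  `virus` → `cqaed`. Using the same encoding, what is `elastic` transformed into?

In infant: i→p is +7, n→v is +8, f→o is +9, a→k is +10 — the shift increases by 1 each position. Letter i (0-indexed) is shifted by i+7, so successive shifts are 7, 8, 9, ….
Applying it to elastic: e+7=l, l+8=t, a+9=j, s+10=c, t+11=e, i+12=u, c+13=p.

ltjceup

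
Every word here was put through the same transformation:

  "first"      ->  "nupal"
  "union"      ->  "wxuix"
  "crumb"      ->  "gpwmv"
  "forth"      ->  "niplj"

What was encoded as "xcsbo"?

This is an affine cipher: with a=0,…,z=25, each position x becomes (11x+10) mod 26.
Reversing it on xcsbo: x(23)→19·(23−10)≡13=n; c(2)→19·(2−10)≡4=e; s(18)→19·(18−10)≡22=w; b(1)→19·(1−10)≡11=l; o(14)→19·(14−10)≡24=y (all mod 26).

newly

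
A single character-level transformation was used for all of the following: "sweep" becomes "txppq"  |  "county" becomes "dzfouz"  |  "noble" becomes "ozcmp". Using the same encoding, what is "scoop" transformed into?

tdzzq

The shift depends on letter class: consonant s→t is +1, but vowel e→p is +11. Vowels shift forward by 11 and consonants shift forward by 1.
For scoop: s(cons)+1=t, c(cons)+1=d, o(vowel)+11=z, o(vowel)+11=z, p(cons)+1=q.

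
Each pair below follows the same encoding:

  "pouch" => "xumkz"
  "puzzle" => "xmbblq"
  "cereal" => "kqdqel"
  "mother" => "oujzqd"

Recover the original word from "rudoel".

p(15)→x(23) and o(14)→u(20) fit y≡3x+4 (mod 26); the inverse of 3 mod 26 is 9. Treating letters as 0–25, the rule is x ↦ 3x + 4 (mod 26).
Undoing it on rudoel: r(17)→9·(17−4)≡13=n; u(20)→9·(20−4)≡14=o; d(3)→9·(3−4)≡17=r; o(14)→9·(14−4)≡12=m; e(4)→9·(4−4)≡0=a; l(11)→9·(11−4)≡11=l (all mod 26).

normal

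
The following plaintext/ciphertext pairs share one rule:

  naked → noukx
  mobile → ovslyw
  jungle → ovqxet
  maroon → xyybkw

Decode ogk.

The output letters match the input read backwards, each shifted +10: naked reversed is dekan. Read the word backwards and shift each letter +10.
Undoing it on ogk: shift back: o−10=e, g−10=w, k−10=a → ewa; then reverse → awe.

awe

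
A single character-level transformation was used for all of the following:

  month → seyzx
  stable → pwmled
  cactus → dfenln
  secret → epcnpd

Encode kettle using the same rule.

pweepv

The output letters match the input read backwards, each shifted +11: month reversed is htnom. Read the word backwards and shift each letter +11.
For kettle: reverse → elttek; then shift: e+11=p, l+11=w, t+11=e, t+11=e, e+11=p, k+11=v.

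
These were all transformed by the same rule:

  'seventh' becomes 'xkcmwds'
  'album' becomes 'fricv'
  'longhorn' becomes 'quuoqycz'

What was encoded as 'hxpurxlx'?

criminal

In seventh: s→x is +5, e→k is +6, v→c is +7, e→m is +8 — the shift increases by 1 each position. Each letter shifts forward by (position + 5), i.e. 5, 6, 7, … — the shift grows by one for each successive letter.
Decoding hxpurxlx: h−5=c, x−6=r, p−7=i, u−8=m, r−9=i, x−10=n, l−11=a, x−12=l.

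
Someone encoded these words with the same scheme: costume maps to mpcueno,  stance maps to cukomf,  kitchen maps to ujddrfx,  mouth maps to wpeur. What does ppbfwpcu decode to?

foremost

Shifts by position in costume: pos 0: c→m (+10), pos 1: o→p (+1), pos 2: s→c (+10), pos 3: t→u (+1) — repeating every 2. The shifts repeat in a cycle of length 2: positions 0,1,… shift by +10, +1, then the pattern repeats.
Decoding ppbfwpcu: p−10=f, p−1=o, b−10=r, f−1=e, w−10=m, p−1=o, c−10=s, u−1=t.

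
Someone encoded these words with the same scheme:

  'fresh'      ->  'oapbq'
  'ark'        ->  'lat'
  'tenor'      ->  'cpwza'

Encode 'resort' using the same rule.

apbzac

The shift depends on letter class: consonant f→o is +9, but vowel e→p is +11. The rule splits by letter class: vowels +11, consonants +9.
Applying it to resort: r(cons)+9=a, e(vowel)+11=p, s(cons)+9=b, o(vowel)+11=z, r(cons)+9=a, t(cons)+9=c.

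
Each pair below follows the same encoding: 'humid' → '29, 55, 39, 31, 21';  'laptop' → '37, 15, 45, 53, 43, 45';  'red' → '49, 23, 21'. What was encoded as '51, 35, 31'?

ski

Each letter becomes 2×(its alphabet position, a=1..z=26) + 13.
Undoing it on 51, 35, 31: 51→(51−13)÷2=19=s, 35→(35−13)÷2=11=k, 31→(31−13)÷2=9=i.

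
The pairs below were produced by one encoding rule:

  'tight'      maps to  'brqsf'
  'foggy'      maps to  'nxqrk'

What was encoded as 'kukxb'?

clamp

Each letter shifts forward by (position + 8), i.e. 8, 9, 10, … — the shift grows by one for each successive letter.
Undoing it on kukxb: k−8=c, u−9=l, k−10=a, x−11=m, b−12=p.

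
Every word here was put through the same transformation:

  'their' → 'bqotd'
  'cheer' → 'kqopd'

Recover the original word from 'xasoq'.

In their: t→b is +8, h→q is +9, e→o is +10, i→t is +11 — the shift increases by 1 each position. The shift increases by 1 at each position, starting from +8: 8, 9, 10, ….
Decoding xasoq: x−8=p, a−9=r, s−10=i, o−11=d, q−12=e.

pride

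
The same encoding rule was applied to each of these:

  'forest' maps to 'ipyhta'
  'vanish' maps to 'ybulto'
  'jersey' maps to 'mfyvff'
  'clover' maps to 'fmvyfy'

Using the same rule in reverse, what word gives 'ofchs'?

lever

The shifts repeat in a cycle of length 3: positions 0,1,… shift by +3, +1, +7, then the pattern repeats.
Reversing it on ofchs: o−3=l, f−1=e, c−7=v, h−3=e, s−1=r.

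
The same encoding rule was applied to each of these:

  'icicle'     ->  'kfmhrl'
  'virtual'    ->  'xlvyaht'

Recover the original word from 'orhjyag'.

Each letter shifts forward by (position + 2), i.e. 2, 3, 4, … — the shift grows by one for each successive letter.
Undoing it on orhjyag: o−2=m, r−3=o, h−4=d, j−5=e, y−6=s, a−7=t, g−8=y.

modesty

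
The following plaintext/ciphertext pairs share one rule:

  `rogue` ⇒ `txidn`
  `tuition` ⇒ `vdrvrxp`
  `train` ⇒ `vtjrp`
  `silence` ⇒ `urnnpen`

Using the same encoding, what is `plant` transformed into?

Two shifts are in play — +9 for a/e/i/o/u, +2 for every other letter.
On plant: p(cons)+2=r, l(cons)+2=n, a(vowel)+9=j, n(cons)+2=p, t(cons)+2=v.

rnjpv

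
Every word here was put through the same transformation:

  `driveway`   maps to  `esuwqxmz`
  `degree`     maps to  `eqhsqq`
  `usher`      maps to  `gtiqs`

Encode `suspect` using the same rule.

The shift depends on letter class: consonant d→e is +1, but vowel i→u is +12. Two shifts are in play — +12 for a/e/i/o/u, +1 for every other letter.
On suspect: s(cons)+1=t, u(vowel)+12=g, s(cons)+1=t, p(cons)+1=q, e(vowel)+12=q, c(cons)+1=d, t(cons)+1=u.

tgtqqdu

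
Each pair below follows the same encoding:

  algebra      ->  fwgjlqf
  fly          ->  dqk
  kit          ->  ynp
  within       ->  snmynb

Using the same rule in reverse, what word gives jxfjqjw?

Read the word backwards and shift each letter +5.
Decoding jxfjqjw: shift back: j−5=e, x−5=s, f−5=a, j−5=e, q−5=l, j−5=e, w−5=r → esaeler; then reverse → release.

release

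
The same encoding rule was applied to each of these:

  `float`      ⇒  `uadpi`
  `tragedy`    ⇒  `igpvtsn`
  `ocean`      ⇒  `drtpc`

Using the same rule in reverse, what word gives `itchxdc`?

Compare letters: f→u is +15, l→a is +15, o→d is +15 — a constant shift. Every letter moves 15 places later in the alphabet, wrapping around z→a.
Undoing it on itchxdc: i−15=t, t−15=e, c−15=n, h−15=s, x−15=i, d−15=o, c−15=n.

tension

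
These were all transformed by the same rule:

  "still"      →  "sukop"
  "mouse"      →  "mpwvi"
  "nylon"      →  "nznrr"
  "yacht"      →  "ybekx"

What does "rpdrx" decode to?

robot

In still: s→s is +0, t→u is +1, i→k is +2, l→o is +3 — the shift increases by 1 each position. Letter i (0-indexed) is shifted by i+0, so successive shifts are 0, 1, 2, ….
Reversing it on rpdrx: r−0=r, p−1=o, d−2=b, r−3=o, x−4=t.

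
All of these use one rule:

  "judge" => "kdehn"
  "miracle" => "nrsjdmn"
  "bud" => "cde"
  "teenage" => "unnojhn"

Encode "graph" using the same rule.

The shift depends on letter class: consonant j→k is +1, but vowel u→d is +9. Two shifts are in play — +9 for a/e/i/o/u, +1 for every other letter.
On graph: g(cons)+1=h, r(cons)+1=s, a(vowel)+9=j, p(cons)+1=q, h(cons)+1=i.

hsjqi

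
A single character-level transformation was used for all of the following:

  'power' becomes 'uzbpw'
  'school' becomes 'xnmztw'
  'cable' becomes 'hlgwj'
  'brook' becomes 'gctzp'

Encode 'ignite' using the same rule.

nrstyp

Shifts by position in power: pos 0: p→u (+5), pos 1: o→z (+11), pos 2: w→b (+5), pos 3: e→p (+11) — repeating every 2. It's a Vigenère-style cipher with numeric key [5,11]: position i shifts by key[i mod 2].
For ignite: i+5=n, g+11=r, n+5=s, i+11=t, t+5=y, e+11=p.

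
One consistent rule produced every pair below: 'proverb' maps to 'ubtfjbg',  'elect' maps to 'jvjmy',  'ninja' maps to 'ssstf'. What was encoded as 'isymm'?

ditch

It's a Vigenère-style cipher with numeric key [5,10]: position i shifts by key[i mod 2].
Reversing it on isymm: i−5=d, s−10=i, y−5=t, m−10=c, m−5=h.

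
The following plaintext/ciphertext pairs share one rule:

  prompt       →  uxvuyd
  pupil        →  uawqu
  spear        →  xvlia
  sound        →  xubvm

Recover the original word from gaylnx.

In prompt: p→u is +5, r→x is +6, o→v is +7, m→u is +8 — the shift increases by 1 each position. Each letter shifts forward by (position + 5), i.e. 5, 6, 7, … — the shift grows by one for each successive letter.
Decoding gaylnx: g−5=b, a−6=u, y−7=r, l−8=d, n−9=e, x−10=n.

burden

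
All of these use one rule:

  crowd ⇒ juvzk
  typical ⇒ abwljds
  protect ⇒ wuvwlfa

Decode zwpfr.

Shifts by position in crowd: pos 0: c→j (+7), pos 1: r→u (+3), pos 2: o→v (+7), pos 3: w→z (+3) — repeating every 2. The shifts repeat in a cycle of length 2: positions 0,1,… shift by +7, +3, then the pattern repeats.
Reversing it on zwpfr: z−7=s, w−3=t, p−7=i, f−3=c, r−7=k.

stick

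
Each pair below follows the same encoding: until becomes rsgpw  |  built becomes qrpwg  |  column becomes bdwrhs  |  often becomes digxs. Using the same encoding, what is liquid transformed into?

u(20)→r(17) and n(13)→s(18) fit y≡11x+5 (mod 26); the inverse of 11 mod 26 is 19. Each letter's alphabet position (a=0..z=25) is mapped through 11·x+5 mod 26 — an affine cipher.
For liquid: l(11)→11·11+5≡22=w; i(8)→11·8+5≡15=p; q(16)→11·16+5≡25=z; u(20)→11·20+5≡17=r; i(8)→11·8+5≡15=p; d(3)→11·3+5≡12=m (all mod 26).

wpzrpm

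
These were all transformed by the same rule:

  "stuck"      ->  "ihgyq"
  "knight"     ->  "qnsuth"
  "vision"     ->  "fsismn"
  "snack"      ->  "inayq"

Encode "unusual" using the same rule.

gngigap

s(18)→i(8) and t(19)→h(7) fit y≡25x+0 (mod 26); the inverse of 25 mod 26 is 25. This is an affine cipher: with a=0,…,z=25, each position x becomes (25x+0) mod 26.
For unusual: u(20)→25·20+0≡6=g; n(13)→25·13+0≡13=n; u(20)→25·20+0≡6=g; s(18)→25·18+0≡8=i; u(20)→25·20+0≡6=g; a(0)→25·0+0≡0=a; l(11)→25·11+0≡15=p (all mod 26).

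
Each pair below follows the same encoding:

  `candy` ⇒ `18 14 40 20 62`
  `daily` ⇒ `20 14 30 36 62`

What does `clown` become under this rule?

c(#3)→18 and a(#1)→14: differences scale by 2, so n = 2·pos + 12. The formula is n = 2×(alphabet index, a=1) + 12.
On clown: c=3→18, l=12→36, o=15→42, w=23→58, n=14→40.

18 36 42 58 40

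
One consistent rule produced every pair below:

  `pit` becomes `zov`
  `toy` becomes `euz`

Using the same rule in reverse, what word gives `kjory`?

slide

The word is reversed, then every letter is shifted forward by 6.
Decoding kjory: shift back: k−6=e, j−6=d, o−6=i, r−6=l, y−6=s → edils; then reverse → slide.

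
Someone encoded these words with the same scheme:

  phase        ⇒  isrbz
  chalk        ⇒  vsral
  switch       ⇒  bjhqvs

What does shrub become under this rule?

This is an affine cipher: with a=0,…,z=25, each position x becomes (15x+17) mod 26.
Applying it to shrub: s(18)→15·18+17≡1=b; h(7)→15·7+17≡18=s; r(17)→15·17+17≡12=m; u(20)→15·20+17≡5=f; b(1)→15·1+17≡6=g (all mod 26).

bsmfg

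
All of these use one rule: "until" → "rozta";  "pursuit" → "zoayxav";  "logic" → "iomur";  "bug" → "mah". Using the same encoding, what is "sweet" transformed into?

The output letters match the input read backwards, each shifted +6: until reversed is litnu. Read the word backwards and shift each letter +6.
On sweet: reverse → teews; then shift: t+6=z, e+6=k, e+6=k, w+6=c, s+6=y.

zkkcy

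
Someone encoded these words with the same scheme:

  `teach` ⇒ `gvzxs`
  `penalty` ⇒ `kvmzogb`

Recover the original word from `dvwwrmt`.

Each pair mirrors across the alphabet (t↔g, e↔v, a↔z): positions sum to 25. This is the alphabet-reversal cipher (Atbash): a becomes z, b becomes y, etc.
Undoing it on dvwwrmt: d↔w, v↔e, w↔d, w↔d, r↔i, m↔n, t↔g.

wedding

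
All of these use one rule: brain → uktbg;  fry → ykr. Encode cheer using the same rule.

Compare letters: b→u is +19, r→k is +19, a→t is +19 — a constant shift. This is a Caesar cipher with shift 19.
Applying it to cheer: c+19=v, h+19=a, e+19=x, e+19=x, r+19=k.

vaxxk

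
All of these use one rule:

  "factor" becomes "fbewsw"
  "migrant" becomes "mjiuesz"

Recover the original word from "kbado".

kayak

In factor: f→f is +0, a→b is +1, c→e is +2, t→w is +3 — the shift increases by 1 each position. Letter i (0-indexed) is shifted by i+0, so successive shifts are 0, 1, 2, ….
Decoding kbado: k−0=k, b−1=a, a−2=y, d−3=a, o−4=k.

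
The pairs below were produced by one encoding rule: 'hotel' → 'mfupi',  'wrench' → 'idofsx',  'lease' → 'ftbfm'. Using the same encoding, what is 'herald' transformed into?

embsfi

Two steps: reverse the string, then apply a Caesar shift of +1.
Applying it to herald: reverse → dlareh; then shift: d+1=e, l+1=m, a+1=b, r+1=s, e+1=f, h+1=i.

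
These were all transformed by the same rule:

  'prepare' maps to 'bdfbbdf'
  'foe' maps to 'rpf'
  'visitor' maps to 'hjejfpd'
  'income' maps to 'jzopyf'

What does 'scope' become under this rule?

Two shifts are in play — +1 for a/e/i/o/u, +12 for every other letter.
Applying it to scope: s(cons)+12=e, c(cons)+12=o, o(vowel)+1=p, p(cons)+12=b, e(vowel)+1=f.

eopbf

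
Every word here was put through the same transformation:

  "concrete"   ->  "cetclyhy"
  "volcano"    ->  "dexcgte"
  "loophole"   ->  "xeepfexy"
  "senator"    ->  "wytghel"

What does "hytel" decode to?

c(2)→c(2) and o(14)→e(4) fit y≡11x+6 (mod 26); the inverse of 11 mod 26 is 19. Each letter's alphabet position (a=0..z=25) is mapped through 11·x+6 mod 26 — an affine cipher.
Reversing it on hytel: h(7)→19·(7−6)≡19=t; y(24)→19·(24−6)≡4=e; t(19)→19·(19−6)≡13=n; e(4)→19·(4−6)≡14=o; l(11)→19·(11−6)≡17=r (all mod 26).

tenor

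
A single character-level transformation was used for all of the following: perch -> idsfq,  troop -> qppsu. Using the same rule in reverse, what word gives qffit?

The output letters match the input read backwards, each shifted +1: perch reversed is hcrep. The word is reversed, then every letter is shifted forward by 1.
Reversing it on qffit: shift back: q−1=p, f−1=e, f−1=e, i−1=h, t−1=s → peehs; then reverse → sheep.

sheep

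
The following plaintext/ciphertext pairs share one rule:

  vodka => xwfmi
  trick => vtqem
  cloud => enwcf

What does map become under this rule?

oir

The shift depends on letter class: consonant v→x is +2, but vowel o→w is +8. Two shifts are in play — +8 for a/e/i/o/u, +2 for every other letter.
Applying it to map: m(cons)+2=o, a(vowel)+8=i, p(cons)+2=r.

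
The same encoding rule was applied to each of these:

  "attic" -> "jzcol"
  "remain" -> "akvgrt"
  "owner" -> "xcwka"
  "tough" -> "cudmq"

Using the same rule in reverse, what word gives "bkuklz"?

select

A repeating key of period 2 is used — shifts +9, +6 over and over.
Undoing it on bkuklz: b−9=s, k−6=e, u−9=l, k−6=e, l−9=c, z−6=t.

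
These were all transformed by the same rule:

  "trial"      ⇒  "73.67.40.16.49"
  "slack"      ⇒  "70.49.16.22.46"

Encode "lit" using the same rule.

t(#20)→73 and r(#18)→67: differences scale by 3, so n = 3·pos + 13. The formula is n = 3×(alphabet index, a=1) + 13.
On lit: l=12→49, i=9→40, t=20→73.

49.40.73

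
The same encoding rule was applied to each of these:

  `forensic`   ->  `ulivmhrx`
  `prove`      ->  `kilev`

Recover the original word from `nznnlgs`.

mammoth

Each pair mirrors across the alphabet (f↔u, o↔l, r↔i): positions sum to 25. Each letter is replaced by its mirror in the alphabet: a↔z, b↔y, c↔x, and so on (the Atbash cipher).
Undoing it on nznnlgs: n↔m, z↔a, n↔m, n↔m, l↔o, g↔t, s↔h.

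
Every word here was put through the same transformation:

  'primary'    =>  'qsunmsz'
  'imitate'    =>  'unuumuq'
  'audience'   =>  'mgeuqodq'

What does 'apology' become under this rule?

Vowels shift forward by 12 and consonants shift forward by 1.
For apology: a(vowel)+12=m, p(cons)+1=q, o(vowel)+12=a, l(cons)+1=m, o(vowel)+12=a, g(cons)+1=h, y(cons)+1=z.

mqamahz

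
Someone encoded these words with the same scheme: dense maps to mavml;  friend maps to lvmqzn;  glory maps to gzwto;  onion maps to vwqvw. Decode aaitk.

The output letters match the input read backwards, each shifted +8: dense reversed is esned. Read the word backwards and shift each letter +8.
Reversing it on aaitk: shift back: a−8=s, a−8=s, i−8=a, t−8=l, k−8=c → ssalc; then reverse → class.

class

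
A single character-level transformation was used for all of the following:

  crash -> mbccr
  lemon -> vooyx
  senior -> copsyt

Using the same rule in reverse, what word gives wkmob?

Shifts by position in crash: pos 0: c→m (+10), pos 1: r→b (+10), pos 2: a→c (+2), pos 3: s→c (+10), pos 4: h→r (+10) — repeating every 3. A repeating key of period 3 is used — shifts +10, +10, +2 over and over.
Undoing it on wkmob: w−10=m, k−10=a, m−2=k, o−10=e, b−10=r.

maker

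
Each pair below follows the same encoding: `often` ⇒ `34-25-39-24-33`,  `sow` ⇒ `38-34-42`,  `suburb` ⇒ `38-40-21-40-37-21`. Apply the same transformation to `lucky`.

o is letter #15 and maps to 34: an offset of 19. Letters become their 1-based position plus 19 (so a→20, b→21, …).
For lucky: l=12→31, u=21→40, c=3→22, k=11→30, y=25→44.

31-40-22-30-44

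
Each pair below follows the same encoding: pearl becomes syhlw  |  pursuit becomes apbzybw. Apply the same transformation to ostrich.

The output letters match the input read backwards, each shifted +7: pearl reversed is lraep. The word is reversed, then every letter is shifted forward by 7.
On ostrich: reverse → hcirtso; then shift: h+7=o, c+7=j, i+7=p, r+7=y, t+7=a, s+7=z, o+7=v.

ojpyazv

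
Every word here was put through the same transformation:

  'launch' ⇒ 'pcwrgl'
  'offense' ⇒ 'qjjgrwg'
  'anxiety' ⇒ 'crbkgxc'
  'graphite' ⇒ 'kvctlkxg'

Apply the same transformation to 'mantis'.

The shift depends on letter class: consonant l→p is +4, but vowel a→c is +2. Two shifts are in play — +2 for a/e/i/o/u, +4 for every other letter.
For mantis: m(cons)+4=q, a(vowel)+2=c, n(cons)+4=r, t(cons)+4=x, i(vowel)+2=k, s(cons)+4=w.

qcrxkw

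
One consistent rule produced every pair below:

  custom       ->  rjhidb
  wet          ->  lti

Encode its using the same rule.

xih

Each letter is shifted forward by 15 in the alphabet (a Caesar shift of +15).
For its: i+15=x, t+15=i, s+15=h.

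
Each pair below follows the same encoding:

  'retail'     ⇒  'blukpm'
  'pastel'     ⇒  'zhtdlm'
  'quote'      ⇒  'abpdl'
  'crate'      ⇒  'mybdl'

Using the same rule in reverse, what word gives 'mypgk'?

crowd

A repeating key of period 3 is used — shifts +10, +7, +1 over and over.
Undoing it on mypgk: m−10=c, y−7=r, p−1=o, g−10=w, k−7=d.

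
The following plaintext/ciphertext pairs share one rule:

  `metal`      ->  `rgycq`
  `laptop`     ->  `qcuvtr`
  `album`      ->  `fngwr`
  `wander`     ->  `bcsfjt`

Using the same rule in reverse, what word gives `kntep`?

A repeating key of period 2 is used — shifts +5, +2 over and over.
Undoing it on kntep: k−5=f, n−2=l, t−5=o, e−2=c, p−5=k.

flock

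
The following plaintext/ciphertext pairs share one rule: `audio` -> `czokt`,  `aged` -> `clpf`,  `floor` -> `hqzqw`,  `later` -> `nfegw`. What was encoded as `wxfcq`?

Shifts by position in audio: pos 0: a→c (+2), pos 1: u→z (+5), pos 2: d→o (+11), pos 3: i→k (+2), pos 4: o→t (+5) — repeating every 3. A repeating key of period 3 is used — shifts +2, +5, +11 over and over.
Decoding wxfcq: w−2=u, x−5=s, f−11=u, c−2=a, q−5=l.

usual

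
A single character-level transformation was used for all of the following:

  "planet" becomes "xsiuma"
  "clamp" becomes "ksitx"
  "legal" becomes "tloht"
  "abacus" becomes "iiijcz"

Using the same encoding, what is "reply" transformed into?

zlxsg

A repeating key of period 2 is used — shifts +8, +7 over and over.
For reply: r+8=z, e+7=l, p+8=x, l+7=s, y+8=g.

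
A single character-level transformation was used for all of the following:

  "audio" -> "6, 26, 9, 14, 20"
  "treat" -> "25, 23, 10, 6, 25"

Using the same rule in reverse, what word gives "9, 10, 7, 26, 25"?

The number is (letter's place in the alphabet, a=1) + 5.
Reversing it on 9, 10, 7, 26, 25: 9→(9−5)÷1=4=d, 10→(10−5)÷1=5=e, 7→(7−5)÷1=2=b, 26→(26−5)÷1=21=u, 25→(25−5)÷1=20=t.

debut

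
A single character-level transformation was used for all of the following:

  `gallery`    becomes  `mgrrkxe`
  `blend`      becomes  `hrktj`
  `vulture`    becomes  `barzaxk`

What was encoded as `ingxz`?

Every letter moves 6 places later in the alphabet, wrapping around z→a.
Decoding ingxz: i−6=c, n−6=h, g−6=a, x−6=r, z−6=t.

chart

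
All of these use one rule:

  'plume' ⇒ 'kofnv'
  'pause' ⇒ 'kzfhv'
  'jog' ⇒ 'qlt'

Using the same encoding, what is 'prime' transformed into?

Letters are reflected about the middle of the alphabet (position → 25−position): Atbash.
On prime: p↔k, r↔i, i↔r, m↔n, e↔v.

kirnv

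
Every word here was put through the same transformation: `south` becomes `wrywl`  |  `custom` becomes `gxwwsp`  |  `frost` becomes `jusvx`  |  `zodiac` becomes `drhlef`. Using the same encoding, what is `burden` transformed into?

fxvgiq

Shifts by position in south: pos 0: s→w (+4), pos 1: o→r (+3), pos 2: u→y (+4), pos 3: t→w (+3) — repeating every 2. The shifts repeat in a cycle of length 2: positions 0,1,… shift by +4, +3, then the pattern repeats.
For burden: b+4=f, u+3=x, r+4=v, d+3=g, e+4=i, n+3=q.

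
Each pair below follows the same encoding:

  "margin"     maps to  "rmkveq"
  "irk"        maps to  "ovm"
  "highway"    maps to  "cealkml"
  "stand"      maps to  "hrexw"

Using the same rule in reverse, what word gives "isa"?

woe

The output letters match the input read backwards, each shifted +4: margin reversed is nigram. Read the word backwards and shift each letter +4.
Decoding isa: shift back: i−4=e, s−4=o, a−4=w → eow; then reverse → woe.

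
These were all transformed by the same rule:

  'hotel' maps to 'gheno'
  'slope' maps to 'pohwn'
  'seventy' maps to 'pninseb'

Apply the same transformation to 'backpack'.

This is an affine cipher: with a=0,…,z=25, each position x becomes (15x+5) mod 26.
Applying it to backpack: b(1)→15·1+5≡20=u; a(0)→15·0+5≡5=f; c(2)→15·2+5≡9=j; k(10)→15·10+5≡25=z; p(15)→15·15+5≡22=w; a(0)→15·0+5≡5=f; c(2)→15·2+5≡9=j; k(10)→15·10+5≡25=z (all mod 26).

ufjzwfjz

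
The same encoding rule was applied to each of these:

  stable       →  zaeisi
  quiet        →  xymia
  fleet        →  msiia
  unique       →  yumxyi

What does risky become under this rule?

The shift depends on letter class: consonant s→z is +7, but vowel a→e is +4. Vowels shift forward by 4 and consonants shift forward by 7.
Applying it to risky: r(cons)+7=y, i(vowel)+4=m, s(cons)+7=z, k(cons)+7=r, y(cons)+7=f.

ymzrf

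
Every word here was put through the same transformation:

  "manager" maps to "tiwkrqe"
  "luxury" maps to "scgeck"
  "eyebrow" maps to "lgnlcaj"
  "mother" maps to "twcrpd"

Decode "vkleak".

In manager: m→t is +7, a→i is +8, n→w is +9, a→k is +10 — the shift increases by 1 each position. Letter i (0-indexed) is shifted by i+7, so successive shifts are 7, 8, 9, ….
Undoing it on vkleak: v−7=o, k−8=c, l−9=c, e−10=u, a−11=p, k−12=y.

occupy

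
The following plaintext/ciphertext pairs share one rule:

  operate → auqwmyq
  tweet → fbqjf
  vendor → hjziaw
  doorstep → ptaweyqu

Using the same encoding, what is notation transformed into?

ztfffnas

Shifts by position in operate: pos 0: o→a (+12), pos 1: p→u (+5), pos 2: e→q (+12), pos 3: r→w (+5) — repeating every 2. The shifts repeat in a cycle of length 2: positions 0,1,… shift by +12, +5, then the pattern repeats.
On notation: n+12=z, o+5=t, t+12=f, a+5=f, t+12=f, i+5=n, o+12=a, n+5=s.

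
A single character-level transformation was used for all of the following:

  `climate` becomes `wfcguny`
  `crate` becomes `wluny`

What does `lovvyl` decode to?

rubber

Compare letters: c→w is +20, l→f is +20, i→c is +20 — a constant shift. This is a Caesar cipher with shift 20.
Decoding lovvyl: l−20=r, o−20=u, v−20=b, v−20=b, y−20=e, l−20=r.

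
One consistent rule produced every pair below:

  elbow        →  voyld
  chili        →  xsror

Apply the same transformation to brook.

yillp

This is the alphabet-reversal cipher (Atbash): a becomes z, b becomes y, etc.
For brook: b↔y, r↔i, o↔l, o↔l, k↔p.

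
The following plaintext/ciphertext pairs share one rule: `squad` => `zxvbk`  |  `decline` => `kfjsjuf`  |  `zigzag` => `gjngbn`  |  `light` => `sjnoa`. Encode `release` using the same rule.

Two shifts are in play — +1 for a/e/i/o/u, +7 for every other letter.
On release: r(cons)+7=y, e(vowel)+1=f, l(cons)+7=s, e(vowel)+1=f, a(vowel)+1=b, s(cons)+7=z, e(vowel)+1=f.

yfsfbzf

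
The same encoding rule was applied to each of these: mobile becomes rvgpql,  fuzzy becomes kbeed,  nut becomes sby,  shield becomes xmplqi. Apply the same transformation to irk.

The shift depends on letter class: consonant m→r is +5, but vowel o→v is +7. The rule splits by letter class: vowels +7, consonants +5.
On irk: i(vowel)+7=p, r(cons)+5=w, k(cons)+5=p.

pwp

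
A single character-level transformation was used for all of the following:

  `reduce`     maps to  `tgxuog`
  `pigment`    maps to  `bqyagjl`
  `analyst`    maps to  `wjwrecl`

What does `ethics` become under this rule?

This is an affine cipher: with a=0,…,z=25, each position x becomes (9x+22) mod 26.
Applying it to ethics: e(4)→9·4+22≡6=g; t(19)→9·19+22≡11=l; h(7)→9·7+22≡7=h; i(8)→9·8+22≡16=q; c(2)→9·2+22≡14=o; s(18)→9·18+22≡2=c (all mod 26).

glhqoc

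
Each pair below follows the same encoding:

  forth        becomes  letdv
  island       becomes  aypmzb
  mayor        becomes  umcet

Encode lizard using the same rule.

Each letter's alphabet position (a=0..z=25) is mapped through 5·x+12 mod 26 — an affine cipher.
Applying it to lizard: l(11)→5·11+12≡15=p; i(8)→5·8+12≡0=a; z(25)→5·25+12≡7=h; a(0)→5·0+12≡12=m; r(17)→5·17+12≡19=t; d(3)→5·3+12≡1=b (all mod 26).

pahmtb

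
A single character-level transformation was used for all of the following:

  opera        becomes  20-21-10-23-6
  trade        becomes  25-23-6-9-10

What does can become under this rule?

Letters become their 1-based position plus 5 (so a→6, b→7, …).
Applying it to can: c=3→8, a=1→6, n=14→19.

8-6-19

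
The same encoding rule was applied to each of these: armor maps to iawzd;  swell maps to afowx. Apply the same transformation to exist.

mgsdf

In armor: a→i is +8, r→a is +9, m→w is +10, o→z is +11 — the shift increases by 1 each position. The shift increases by 1 at each position, starting from +8: 8, 9, 10, ….
For exist: e+8=m, x+9=g, i+10=s, s+11=d, t+12=f.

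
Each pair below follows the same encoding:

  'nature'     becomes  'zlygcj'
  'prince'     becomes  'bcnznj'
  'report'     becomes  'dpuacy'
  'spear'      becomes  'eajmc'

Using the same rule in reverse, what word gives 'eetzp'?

The shifts repeat in a cycle of length 3: positions 0,1,… shift by +12, +11, +5, then the pattern repeats.
Undoing it on eetzp: e−12=s, e−11=t, t−5=o, z−12=n, p−11=e.

stone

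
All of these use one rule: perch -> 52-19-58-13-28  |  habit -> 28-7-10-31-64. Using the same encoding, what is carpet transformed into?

13-7-58-52-19-64

p(#16)→52 and e(#5)→19: differences scale by 3, so n = 3·pos + 4. Each letter becomes 3×(its alphabet position, a=1..z=26) + 4.
For carpet: c=3→13, a=1→7, r=18→58, p=16→52, e=5→19, t=20→64.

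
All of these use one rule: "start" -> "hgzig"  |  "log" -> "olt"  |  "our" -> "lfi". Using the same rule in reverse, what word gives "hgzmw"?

Each pair mirrors across the alphabet (s↔h, t↔g, a↔z): positions sum to 25. Each letter is replaced by its mirror in the alphabet: a↔z, b↔y, c↔x, and so on (the Atbash cipher).
Decoding hgzmw: h↔s, g↔t, z↔a, m↔n, w↔d.

stand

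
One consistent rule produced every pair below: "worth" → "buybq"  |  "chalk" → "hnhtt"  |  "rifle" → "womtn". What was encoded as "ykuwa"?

tenor

In worth: w→b is +5, o→u is +6, r→y is +7, t→b is +8 — the shift increases by 1 each position. Letter i (0-indexed) is shifted by i+5, so successive shifts are 5, 6, 7, ….
Reversing it on ykuwa: y−5=t, k−6=e, u−7=n, w−8=o, a−9=r.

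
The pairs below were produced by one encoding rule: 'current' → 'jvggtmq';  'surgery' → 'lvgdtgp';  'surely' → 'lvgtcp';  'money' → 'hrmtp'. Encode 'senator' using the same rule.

c(2)→j(9) and u(20)→v(21) fit y≡5x+25 (mod 26); the inverse of 5 mod 26 is 21. This is an affine cipher: with a=0,…,z=25, each position x becomes (5x+25) mod 26.
Applying it to senator: s(18)→5·18+25≡11=l; e(4)→5·4+25≡19=t; n(13)→5·13+25≡12=m; a(0)→5·0+25≡25=z; t(19)→5·19+25≡16=q; o(14)→5·14+25≡17=r; r(17)→5·17+25≡6=g (all mod 26).

ltmzqrg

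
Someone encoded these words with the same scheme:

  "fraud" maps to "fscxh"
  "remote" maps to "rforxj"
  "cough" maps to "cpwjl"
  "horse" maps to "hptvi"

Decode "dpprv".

Each letter shifts forward by its position index (0, 1, 2, …) — the shift grows by one for each successive letter.
Decoding dpprv: d−0=d, p−1=o, p−2=n, r−3=o, v−4=r.

donor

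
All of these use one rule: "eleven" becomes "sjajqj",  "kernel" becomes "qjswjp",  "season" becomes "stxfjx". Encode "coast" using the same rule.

yxfth

The output letters match the input read backwards, each shifted +5: eleven reversed is nevele. Read the word backwards and shift each letter +5.
On coast: reverse → tsaoc; then shift: t+5=y, s+5=x, a+5=f, o+5=t, c+5=h.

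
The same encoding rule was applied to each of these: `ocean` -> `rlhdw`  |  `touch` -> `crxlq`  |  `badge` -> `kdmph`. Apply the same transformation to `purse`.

The shift depends on letter class: consonant c→l is +9, but vowel o→r is +3. Two shifts are in play — +3 for a/e/i/o/u, +9 for every other letter.
Applying it to purse: p(cons)+9=y, u(vowel)+3=x, r(cons)+9=a, s(cons)+9=b, e(vowel)+3=h.

yxabh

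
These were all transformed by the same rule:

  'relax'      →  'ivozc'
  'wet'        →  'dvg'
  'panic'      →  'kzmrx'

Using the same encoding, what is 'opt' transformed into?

lkg

Each pair mirrors across the alphabet (r↔i, e↔v, l↔o): positions sum to 25. Each letter is replaced by its mirror in the alphabet: a↔z, b↔y, c↔x, and so on (the Atbash cipher).
Applying it to opt: o↔l, p↔k, t↔g.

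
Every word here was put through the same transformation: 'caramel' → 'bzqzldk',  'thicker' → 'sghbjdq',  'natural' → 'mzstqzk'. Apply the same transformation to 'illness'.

hkkmdrr

Compare letters: c→b is +25, a→z is +25, r→q is +25 — a constant shift. This is a Caesar cipher with shift 25.
For illness: i+25=h, l+25=k, l+25=k, n+25=m, e+25=d, s+25=r, s+25=r.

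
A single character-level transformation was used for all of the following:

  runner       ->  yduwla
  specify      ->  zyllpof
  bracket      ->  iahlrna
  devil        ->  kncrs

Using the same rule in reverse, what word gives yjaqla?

rather

Shifts by position in runner: pos 0: r→y (+7), pos 1: u→d (+9), pos 2: n→u (+7), pos 3: n→w (+9) — repeating every 2. A repeating key of period 2 is used — shifts +7, +9 over and over.
Reversing it on yjaqla: y−7=r, j−9=a, a−7=t, q−9=h, l−7=e, a−9=r.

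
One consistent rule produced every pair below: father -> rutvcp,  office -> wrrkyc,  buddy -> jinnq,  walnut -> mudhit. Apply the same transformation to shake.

evuoc

f(5)→r(17) and a(0)→u(20) fit y≡15x+20 (mod 26); the inverse of 15 mod 26 is 7. This is an affine cipher: with a=0,…,z=25, each position x becomes (15x+20) mod 26.
Applying it to shake: s(18)→15·18+20≡4=e; h(7)→15·7+20≡21=v; a(0)→15·0+20≡20=u; k(10)→15·10+20≡14=o; e(4)→15·4+20≡2=c (all mod 26).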